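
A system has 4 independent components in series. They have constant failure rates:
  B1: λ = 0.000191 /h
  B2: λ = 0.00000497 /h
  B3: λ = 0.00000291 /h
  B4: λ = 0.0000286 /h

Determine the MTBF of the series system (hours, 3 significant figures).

4400

Series of exponential components: λ_sys = Σ λ_i
λ_sys = 0.000191 + 0.00000497 + 0.00000291 + 0.0000286 = 2.2748e-04 /h
MTBF = 1 / λ_sys = 4400 h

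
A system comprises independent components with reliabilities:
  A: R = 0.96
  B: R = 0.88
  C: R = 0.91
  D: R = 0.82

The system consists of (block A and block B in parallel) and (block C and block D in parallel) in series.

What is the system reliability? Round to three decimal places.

Parallel (A and B): 1 − (1 − 0.96000)(1 − 0.88000) = 0.99520
Parallel (C and D): 1 − (1 − 0.91000)(1 − 0.82000) = 0.98380
Series ([0.99520] and [0.98380]): 0.99520 × 0.98380 = 0.979

0.979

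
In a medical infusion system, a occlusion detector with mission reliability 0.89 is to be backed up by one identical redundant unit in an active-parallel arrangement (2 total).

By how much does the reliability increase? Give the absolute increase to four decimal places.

0.0979

R_before = 0.89
R_after = 1 − (1 − 0.89)^2 = 0.9879
ΔR = 0.9879 − 0.89 = 0.0979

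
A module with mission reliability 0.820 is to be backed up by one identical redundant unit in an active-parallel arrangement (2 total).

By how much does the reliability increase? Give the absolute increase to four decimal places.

0.1476

R_before = 0.820
R_after = 1 − (1 − 0.820)^2 = 0.9676
ΔR = 0.9676 − 0.820 = 0.1476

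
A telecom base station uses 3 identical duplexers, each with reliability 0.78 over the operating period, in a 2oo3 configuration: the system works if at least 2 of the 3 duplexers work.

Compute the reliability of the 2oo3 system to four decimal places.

0.8761

R = Σ_{i=2}^{3} C(3,i) p^i (1−p)^{3−i} with p = 0.78
C(3,2)·0.78^2·0.22^1 = 0.401544
C(3,3)·0.78^3·0.22^0 = 0.474552
Sum = 0.8761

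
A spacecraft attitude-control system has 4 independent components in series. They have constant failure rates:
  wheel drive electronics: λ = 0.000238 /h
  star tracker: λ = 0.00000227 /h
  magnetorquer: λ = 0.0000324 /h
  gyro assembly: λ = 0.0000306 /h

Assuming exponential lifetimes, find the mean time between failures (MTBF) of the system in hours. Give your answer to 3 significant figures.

3300

Series of exponential components: λ_sys = Σ λ_i
λ_sys = 0.000238 + 0.00000227 + 0.0000324 + 0.0000306 = 3.0327e-04 /h
MTBF = 1 / λ_sys = 3300 h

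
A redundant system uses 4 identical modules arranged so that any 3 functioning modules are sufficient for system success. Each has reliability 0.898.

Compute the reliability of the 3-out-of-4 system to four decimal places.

R = Σ_{i=3}^{4} C(4,i) p^i (1−p)^{4−i} with p = 0.898
C(4,3)·0.898^3·0.102^1 = 0.295454
C(4,4)·0.898^4·0.102^0 = 0.650287
Sum = 0.9457

0.9457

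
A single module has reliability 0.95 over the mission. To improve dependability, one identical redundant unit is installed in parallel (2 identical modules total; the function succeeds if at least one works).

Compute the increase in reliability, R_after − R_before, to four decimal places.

R_before = 0.95
R_after = 1 − (1 − 0.95)^2 = 0.9975
ΔR = 0.9975 − 0.95 = 0.0475

0.0475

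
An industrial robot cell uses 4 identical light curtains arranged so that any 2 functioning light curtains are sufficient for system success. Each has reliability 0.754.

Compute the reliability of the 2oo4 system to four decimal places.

0.9514

R = Σ_{i=2}^{4} C(4,i) p^i (1−p)^{4−i} with p = 0.754
C(4,2)·0.754^2·0.246^2 = 0.206426
C(4,3)·0.754^3·0.246^1 = 0.421802
C(4,4)·0.754^4·0.246^0 = 0.323210
Sum = 0.9514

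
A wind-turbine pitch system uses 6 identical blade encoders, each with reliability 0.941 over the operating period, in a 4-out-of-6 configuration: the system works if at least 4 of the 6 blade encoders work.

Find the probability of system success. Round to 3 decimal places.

0.996

R = Σ_{i=4}^{6} C(6,i) p^i (1−p)^{6−i} with p = 0.941
C(6,4)·0.941^4·0.059^2 = 0.04094
C(6,5)·0.941^5·0.059^1 = 0.26119
C(6,6)·0.941^6·0.059^0 = 0.69428
Sum = 0.996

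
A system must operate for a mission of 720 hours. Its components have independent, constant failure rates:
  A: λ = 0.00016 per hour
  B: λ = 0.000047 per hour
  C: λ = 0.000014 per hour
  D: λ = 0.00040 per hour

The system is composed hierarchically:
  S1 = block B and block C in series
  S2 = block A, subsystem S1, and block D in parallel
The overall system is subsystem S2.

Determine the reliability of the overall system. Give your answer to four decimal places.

R(A) = exp(−0.00016 × 720) = 0.891188
R(B) = exp(−0.000047 × 720) = 0.966726
R(C) = exp(−0.000014 × 720) = 0.989971
R(D) = exp(−0.00040 × 720) = 0.749762
Series (B and C): 0.966726 × 0.989971 = 0.957031
Parallel (A, [0.957031], and D): 1 − (1 − 0.891188)(1 − 0.957031)(1 − 0.749762) = 0.9988

0.9988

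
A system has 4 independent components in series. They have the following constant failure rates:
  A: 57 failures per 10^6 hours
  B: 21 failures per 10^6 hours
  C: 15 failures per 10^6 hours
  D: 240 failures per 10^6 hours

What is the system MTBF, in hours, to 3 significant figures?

3000

Series of exponential components: λ_sys = Σ λ_i
λ_sys = 0.000057 + 0.000021 + 0.000015 + 0.00024 = 3.3300e-04 /h
MTBF = 1 / λ_sys = 3000 h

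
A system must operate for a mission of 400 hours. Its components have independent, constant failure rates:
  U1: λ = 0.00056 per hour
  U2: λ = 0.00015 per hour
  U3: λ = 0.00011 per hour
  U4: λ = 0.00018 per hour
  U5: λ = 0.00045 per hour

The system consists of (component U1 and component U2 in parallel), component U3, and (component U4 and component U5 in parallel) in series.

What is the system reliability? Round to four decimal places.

0.9349

R(U1) = exp(−0.00056 × 400) = 0.799315
R(U2) = exp(−0.00015 × 400) = 0.941765
R(U3) = exp(−0.00011 × 400) = 0.956954
R(U4) = exp(−0.00018 × 400) = 0.930531
R(U5) = exp(−0.00045 × 400) = 0.835270
Parallel (U1 and U2): 1 − (1 − 0.799315)(1 − 0.941765) = 0.988313
Parallel (U4 and U5): 1 − (1 − 0.930531)(1 − 0.835270) = 0.988556
Series ([0.988313], U3, and [0.988556]): 0.988313 × 0.956954 × 0.988556 = 0.9349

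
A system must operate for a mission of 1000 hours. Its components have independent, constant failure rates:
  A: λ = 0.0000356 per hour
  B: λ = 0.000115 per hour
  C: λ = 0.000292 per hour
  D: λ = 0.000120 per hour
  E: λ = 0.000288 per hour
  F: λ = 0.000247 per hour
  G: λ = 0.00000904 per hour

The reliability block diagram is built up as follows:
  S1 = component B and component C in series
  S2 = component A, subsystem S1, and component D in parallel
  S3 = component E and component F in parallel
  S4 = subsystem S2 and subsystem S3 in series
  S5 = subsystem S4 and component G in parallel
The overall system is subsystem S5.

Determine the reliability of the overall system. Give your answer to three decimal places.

0.999

R(A) = exp(−0.0000356 × 1000) = 0.96503
R(B) = exp(−0.000115 × 1000) = 0.89137
R(C) = exp(−0.000292 × 1000) = 0.74677
R(D) = exp(−0.000120 × 1000) = 0.88692
R(E) = exp(−0.000288 × 1000) = 0.74976
R(F) = exp(−0.000247 × 1000) = 0.78114
R(G) = exp(−0.00000904 × 1000) = 0.99100
Series (B and C): 0.89137 × 0.74677 = 0.66565
Parallel (A, [0.66565], and D): 1 − (1 − 0.96503)(1 − 0.66565)(1 − 0.88692) = 0.99868
Parallel (E and F): 1 − (1 − 0.74976)(1 − 0.78114) = 0.94523
Series ([0.99868] and [0.94523]): 0.99868 × 0.94523 = 0.94398
Parallel ([0.94398] and G): 1 − (1 − 0.94398)(1 − 0.99100) = 0.999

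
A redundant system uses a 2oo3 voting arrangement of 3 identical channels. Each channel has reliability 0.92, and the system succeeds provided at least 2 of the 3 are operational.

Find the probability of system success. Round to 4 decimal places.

R = Σ_{i=2}^{3} C(3,i) p^i (1−p)^{3−i} with p = 0.92
C(3,2)·0.92^2·0.08^1 = 0.203136
C(3,3)·0.92^3·0.08^0 = 0.778688
Sum = 0.9818

0.9818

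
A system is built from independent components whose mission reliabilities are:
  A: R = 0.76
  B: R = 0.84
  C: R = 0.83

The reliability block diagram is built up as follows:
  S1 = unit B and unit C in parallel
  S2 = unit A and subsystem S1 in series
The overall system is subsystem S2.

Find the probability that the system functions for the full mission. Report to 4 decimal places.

0.7393

Parallel (B and C): 1 − (1 − 0.840000)(1 − 0.830000) = 0.972800
Series (A and [0.972800]): 0.760000 × 0.972800 = 0.7393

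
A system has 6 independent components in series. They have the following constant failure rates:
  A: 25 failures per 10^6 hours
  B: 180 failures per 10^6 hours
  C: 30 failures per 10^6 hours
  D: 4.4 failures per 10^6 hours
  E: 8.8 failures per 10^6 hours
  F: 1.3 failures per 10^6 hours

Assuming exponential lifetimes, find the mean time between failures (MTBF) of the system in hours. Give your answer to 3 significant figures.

4010

Series of exponential components: λ_sys = Σ λ_i
λ_sys = 0.000025 + 0.00018 + 0.000030 + 0.0000044 + 0.0000088 + 0.0000013 = 2.4950e-04 /h
MTBF = 1 / λ_sys = 4010 h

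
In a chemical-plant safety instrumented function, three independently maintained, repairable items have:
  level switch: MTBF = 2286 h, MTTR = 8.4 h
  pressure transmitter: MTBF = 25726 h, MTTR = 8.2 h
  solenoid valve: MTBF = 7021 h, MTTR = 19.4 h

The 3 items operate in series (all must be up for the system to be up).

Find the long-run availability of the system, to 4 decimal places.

0.9933

A(level switch) = MTBF/(MTBF+MTTR) = 2286/(2286+8.4) = 0.996339
A(pressure transmitter) = MTBF/(MTBF+MTTR) = 25726/(25726+8.2) = 0.999681
A(solenoid valve) = MTBF/(MTBF+MTTR) = 7021/(7021+19.4) = 0.997244
Series availability: 0.996339 × 0.999681 × 0.997244 = 0.9933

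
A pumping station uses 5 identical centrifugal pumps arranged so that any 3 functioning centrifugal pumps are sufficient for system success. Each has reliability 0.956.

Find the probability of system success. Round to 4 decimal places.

0.9992

R = Σ_{i=3}^{5} C(5,i) p^i (1−p)^{5−i} with p = 0.956
C(5,3)·0.956^3·0.044^2 = 0.016915
C(5,4)·0.956^4·0.044^1 = 0.183761
C(5,5)·0.956^5·0.044^0 = 0.798527
Sum = 0.9992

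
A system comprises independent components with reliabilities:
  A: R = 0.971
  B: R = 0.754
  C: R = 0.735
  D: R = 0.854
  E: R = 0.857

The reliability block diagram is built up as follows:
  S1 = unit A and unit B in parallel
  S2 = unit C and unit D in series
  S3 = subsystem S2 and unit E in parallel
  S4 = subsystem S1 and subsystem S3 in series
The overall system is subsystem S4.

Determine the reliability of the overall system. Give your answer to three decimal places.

0.940

Parallel (A and B): 1 − (1 − 0.97100)(1 − 0.75400) = 0.99287
Series (C and D): 0.73500 × 0.85400 = 0.62769
Parallel ([0.62769] and E): 1 − (1 − 0.62769)(1 − 0.85700) = 0.94676
Series ([0.99287] and [0.94676]): 0.99287 × 0.94676 = 0.940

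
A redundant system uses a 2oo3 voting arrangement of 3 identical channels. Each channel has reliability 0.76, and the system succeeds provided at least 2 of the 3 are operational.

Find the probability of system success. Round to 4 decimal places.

0.8548

R = Σ_{i=2}^{3} C(3,i) p^i (1−p)^{3−i} with p = 0.76
C(3,2)·0.76^2·0.24^1 = 0.415872
C(3,3)·0.76^3·0.24^0 = 0.438976
Sum = 0.8548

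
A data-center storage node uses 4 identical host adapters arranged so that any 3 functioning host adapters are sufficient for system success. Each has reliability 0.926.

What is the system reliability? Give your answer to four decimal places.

R = Σ_{i=3}^{4} C(4,i) p^i (1−p)^{4−i} with p = 0.926
C(4,3)·0.926^3·0.074^1 = 0.235031
C(4,4)·0.926^4·0.074^0 = 0.735265
Sum = 0.9703

0.9703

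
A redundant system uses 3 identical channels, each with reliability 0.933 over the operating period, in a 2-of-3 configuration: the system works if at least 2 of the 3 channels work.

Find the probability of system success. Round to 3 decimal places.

0.987

R = Σ_{i=2}^{3} C(3,i) p^i (1−p)^{3−i} with p = 0.933
C(3,2)·0.933^2·0.067^1 = 0.17497
C(3,3)·0.933^3·0.067^0 = 0.81217
Sum = 0.987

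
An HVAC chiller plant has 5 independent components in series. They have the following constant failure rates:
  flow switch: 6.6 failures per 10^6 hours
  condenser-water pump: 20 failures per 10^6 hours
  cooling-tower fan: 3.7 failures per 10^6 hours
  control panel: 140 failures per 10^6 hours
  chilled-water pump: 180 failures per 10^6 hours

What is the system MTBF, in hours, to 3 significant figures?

Series of exponential components: λ_sys = Σ λ_i
λ_sys = 0.0000066 + 0.000020 + 0.0000037 + 0.00014 + 0.00018 = 3.5030e-04 /h
MTBF = 1 / λ_sys = 2850 h

2850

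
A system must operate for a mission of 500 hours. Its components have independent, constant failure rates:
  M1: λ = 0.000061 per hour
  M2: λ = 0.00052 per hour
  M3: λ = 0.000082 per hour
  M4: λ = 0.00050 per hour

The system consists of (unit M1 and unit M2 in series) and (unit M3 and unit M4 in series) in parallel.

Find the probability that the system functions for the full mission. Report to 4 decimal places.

R(M1) = exp(−0.000061 × 500) = 0.969960
R(M2) = exp(−0.00052 × 500) = 0.771052
R(M3) = exp(−0.000082 × 500) = 0.959829
R(M4) = exp(−0.00050 × 500) = 0.778801
Series (M1 and M2): 0.969960 × 0.771052 = 0.747890
Series (M3 and M4): 0.959829 × 0.778801 = 0.747516
Parallel ([0.747890] and [0.747516]): 1 − (1 − 0.747890)(1 − 0.747516) = 0.9363

0.9363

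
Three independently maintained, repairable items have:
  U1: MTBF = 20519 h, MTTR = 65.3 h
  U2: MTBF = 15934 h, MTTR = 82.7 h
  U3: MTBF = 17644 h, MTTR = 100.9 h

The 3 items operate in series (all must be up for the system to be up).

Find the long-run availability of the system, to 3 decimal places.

0.986

A(U1) = MTBF/(MTBF+MTTR) = 20519/(20519+65.3) = 0.996828
A(U2) = MTBF/(MTBF+MTTR) = 15934/(15934+82.7) = 0.994837
A(U3) = MTBF/(MTBF+MTTR) = 17644/(17644+100.9) = 0.994314
Series availability: 0.996828 × 0.994837 × 0.994314 = 0.986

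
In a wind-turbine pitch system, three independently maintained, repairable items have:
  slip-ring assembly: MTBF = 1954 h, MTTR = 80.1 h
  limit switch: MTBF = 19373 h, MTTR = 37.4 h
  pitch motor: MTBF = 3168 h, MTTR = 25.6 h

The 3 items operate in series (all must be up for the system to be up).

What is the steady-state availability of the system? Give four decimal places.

0.9511

A(slip-ring assembly) = MTBF/(MTBF+MTTR) = 1954/(1954+80.1) = 0.960621
A(limit switch) = MTBF/(MTBF+MTTR) = 19373/(19373+37.4) = 0.998073
A(pitch motor) = MTBF/(MTBF+MTTR) = 3168/(3168+25.6) = 0.991984
Series availability: 0.960621 × 0.998073 × 0.991984 = 0.9511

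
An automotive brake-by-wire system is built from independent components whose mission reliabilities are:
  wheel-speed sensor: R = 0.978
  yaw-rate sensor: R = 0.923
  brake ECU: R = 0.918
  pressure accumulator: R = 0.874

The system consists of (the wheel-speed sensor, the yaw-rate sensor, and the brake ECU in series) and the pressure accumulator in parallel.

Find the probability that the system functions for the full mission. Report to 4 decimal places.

Series (wheel-speed sensor, yaw-rate sensor, and brake ECU): 0.978000 × 0.923000 × 0.918000 = 0.828673
Parallel ([0.828673] and pressure accumulator): 1 − (1 − 0.828673)(1 − 0.874000) = 0.9784

0.9784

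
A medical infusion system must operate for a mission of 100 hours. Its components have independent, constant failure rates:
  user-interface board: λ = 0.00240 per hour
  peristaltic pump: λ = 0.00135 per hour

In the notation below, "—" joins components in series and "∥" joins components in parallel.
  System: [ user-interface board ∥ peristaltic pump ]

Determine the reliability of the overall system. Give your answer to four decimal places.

R(user-interface board) = exp(−0.00240 × 100) = 0.786628
R(peristaltic pump) = exp(−0.00135 × 100) = 0.873716
Parallel (user-interface board and peristaltic pump): 1 − (1 − 0.786628)(1 − 0.873716) = 0.9731

0.9731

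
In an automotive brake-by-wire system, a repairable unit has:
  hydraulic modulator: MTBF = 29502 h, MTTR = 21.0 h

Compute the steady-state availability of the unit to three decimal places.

0.999

A(hydraulic modulator) = MTBF/(MTBF+MTTR) = 29502/(29502+21.0) = 0.999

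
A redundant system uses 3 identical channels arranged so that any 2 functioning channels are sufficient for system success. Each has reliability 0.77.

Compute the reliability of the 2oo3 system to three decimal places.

0.866

R = Σ_{i=2}^{3} C(3,i) p^i (1−p)^{3−i} with p = 0.77
C(3,2)·0.77^2·0.23^1 = 0.40910
C(3,3)·0.77^3·0.23^0 = 0.45653
Sum = 0.866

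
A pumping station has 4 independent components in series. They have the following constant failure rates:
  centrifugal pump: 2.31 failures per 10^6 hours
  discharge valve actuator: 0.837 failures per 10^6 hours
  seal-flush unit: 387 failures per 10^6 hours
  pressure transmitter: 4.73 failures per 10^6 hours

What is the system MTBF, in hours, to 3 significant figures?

Series of exponential components: λ_sys = Σ λ_i
λ_sys = 0.00000231 + 0.000000837 + 0.000387 + 0.00000473 = 3.9488e-04 /h
MTBF = 1 / λ_sys = 2530 h

2530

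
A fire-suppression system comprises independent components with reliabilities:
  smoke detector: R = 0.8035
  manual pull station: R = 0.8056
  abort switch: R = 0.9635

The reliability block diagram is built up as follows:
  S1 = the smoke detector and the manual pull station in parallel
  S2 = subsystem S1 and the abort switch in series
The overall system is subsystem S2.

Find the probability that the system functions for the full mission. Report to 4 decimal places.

0.9267

Parallel (smoke detector and manual pull station): 1 − (1 − 0.803500)(1 − 0.805600) = 0.961800
Series ([0.961800] and abort switch): 0.961800 × 0.963500 = 0.9267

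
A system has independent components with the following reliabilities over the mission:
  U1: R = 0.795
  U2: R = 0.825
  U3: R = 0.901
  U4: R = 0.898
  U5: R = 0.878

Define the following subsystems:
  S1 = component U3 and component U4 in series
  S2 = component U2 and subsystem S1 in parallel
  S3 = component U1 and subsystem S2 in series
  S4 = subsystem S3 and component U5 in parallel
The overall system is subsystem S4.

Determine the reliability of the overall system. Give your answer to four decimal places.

Series (U3 and U4): 0.901000 × 0.898000 = 0.809098
Parallel (U2 and [0.809098]): 1 − (1 − 0.825000)(1 − 0.809098) = 0.966592
Series (U1 and [0.966592]): 0.795000 × 0.966592 = 0.768441
Parallel ([0.768441] and U5): 1 − (1 − 0.768441)(1 − 0.878000) = 0.9717

0.9717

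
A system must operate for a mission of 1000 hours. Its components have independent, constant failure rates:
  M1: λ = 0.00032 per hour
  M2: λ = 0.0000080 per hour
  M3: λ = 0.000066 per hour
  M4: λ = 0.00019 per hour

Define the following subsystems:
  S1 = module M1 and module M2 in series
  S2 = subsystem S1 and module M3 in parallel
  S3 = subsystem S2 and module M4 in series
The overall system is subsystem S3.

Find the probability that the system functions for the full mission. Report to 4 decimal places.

0.8122

R(M1) = exp(−0.00032 × 1000) = 0.726149
R(M2) = exp(−0.0000080 × 1000) = 0.992032
R(M3) = exp(−0.000066 × 1000) = 0.936131
R(M4) = exp(−0.00019 × 1000) = 0.826959
Series (M1 and M2): 0.726149 × 0.992032 = 0.720363
Parallel ([0.720363] and M3): 1 − (1 − 0.720363)(1 − 0.936131) = 0.982140
Series ([0.982140] and M4): 0.982140 × 0.826959 = 0.8122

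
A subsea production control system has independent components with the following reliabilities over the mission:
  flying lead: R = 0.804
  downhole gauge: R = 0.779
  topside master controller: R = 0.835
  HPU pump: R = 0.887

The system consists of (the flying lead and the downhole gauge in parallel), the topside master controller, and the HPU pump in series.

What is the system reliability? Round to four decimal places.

0.7086

Parallel (flying lead and downhole gauge): 1 − (1 − 0.804000)(1 − 0.779000) = 0.956684
Series ([0.956684], topside master controller, and HPU pump): 0.956684 × 0.835000 × 0.887000 = 0.7086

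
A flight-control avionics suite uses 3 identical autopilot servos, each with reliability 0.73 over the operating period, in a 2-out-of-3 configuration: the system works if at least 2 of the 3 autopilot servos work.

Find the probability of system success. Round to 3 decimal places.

0.821

R = Σ_{i=2}^{3} C(3,i) p^i (1−p)^{3−i} with p = 0.73
C(3,2)·0.73^2·0.27^1 = 0.43165
C(3,3)·0.73^3·0.27^0 = 0.38902
Sum = 0.821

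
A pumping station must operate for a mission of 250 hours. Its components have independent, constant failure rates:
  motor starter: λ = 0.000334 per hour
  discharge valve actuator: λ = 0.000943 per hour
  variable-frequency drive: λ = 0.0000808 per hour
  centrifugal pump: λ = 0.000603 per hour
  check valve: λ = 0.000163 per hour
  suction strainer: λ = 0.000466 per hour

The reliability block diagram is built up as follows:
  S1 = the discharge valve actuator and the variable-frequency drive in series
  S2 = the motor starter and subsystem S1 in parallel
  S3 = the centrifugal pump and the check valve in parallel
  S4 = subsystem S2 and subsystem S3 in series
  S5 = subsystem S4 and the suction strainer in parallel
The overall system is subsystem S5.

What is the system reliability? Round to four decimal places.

0.9974

R(motor starter) = exp(−0.000334 × 250) = 0.919891
R(discharge valve actuator) = exp(−0.000943 × 250) = 0.789978
R(variable-frequency drive) = exp(−0.0000808 × 250) = 0.980003
R(centrifugal pump) = exp(−0.000603 × 250) = 0.860063
R(check valve) = exp(−0.000163 × 250) = 0.960069
R(suction strainer) = exp(−0.000466 × 250) = 0.890030
Series (discharge valve actuator and variable-frequency drive): 0.789978 × 0.980003 = 0.774181
Parallel (motor starter and [0.774181]): 1 − (1 − 0.919891)(1 − 0.774181) = 0.981910
Parallel (centrifugal pump and check valve): 1 − (1 − 0.860063)(1 − 0.960069) = 0.994412
Series ([0.981910] and [0.994412]): 0.981910 × 0.994412 = 0.976423
Parallel ([0.976423] and suction strainer): 1 − (1 − 0.976423)(1 − 0.890030) = 0.9974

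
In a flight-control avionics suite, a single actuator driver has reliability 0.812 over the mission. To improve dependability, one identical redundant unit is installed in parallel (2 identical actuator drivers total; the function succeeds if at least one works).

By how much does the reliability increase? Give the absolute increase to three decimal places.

R_before = 0.812
R_after = 1 − (1 − 0.812)^2 = 0.965
ΔR = 0.965 − 0.812 = 0.153

0.153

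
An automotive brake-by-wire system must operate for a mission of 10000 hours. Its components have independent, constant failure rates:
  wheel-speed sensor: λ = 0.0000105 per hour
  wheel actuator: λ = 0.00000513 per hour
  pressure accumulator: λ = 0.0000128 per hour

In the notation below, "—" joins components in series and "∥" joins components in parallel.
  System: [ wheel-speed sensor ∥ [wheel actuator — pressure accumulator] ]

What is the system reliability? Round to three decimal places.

R(wheel-speed sensor) = exp(−0.0000105 × 10000) = 0.90032
R(wheel actuator) = exp(−0.00000513 × 10000) = 0.94999
R(pressure accumulator) = exp(−0.0000128 × 10000) = 0.87985
Series (wheel actuator and pressure accumulator): 0.94999 × 0.87985 = 0.83585
Parallel (wheel-speed sensor and [0.83585]): 1 − (1 − 0.90032)(1 − 0.83585) = 0.984

0.984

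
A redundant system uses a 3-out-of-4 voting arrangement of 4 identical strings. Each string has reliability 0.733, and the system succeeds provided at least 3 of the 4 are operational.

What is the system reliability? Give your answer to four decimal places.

0.7093

R = Σ_{i=3}^{4} C(4,i) p^i (1−p)^{4−i} with p = 0.733
C(4,3)·0.733^3·0.267^1 = 0.420613
C(4,4)·0.733^4·0.267^0 = 0.288679
Sum = 0.7093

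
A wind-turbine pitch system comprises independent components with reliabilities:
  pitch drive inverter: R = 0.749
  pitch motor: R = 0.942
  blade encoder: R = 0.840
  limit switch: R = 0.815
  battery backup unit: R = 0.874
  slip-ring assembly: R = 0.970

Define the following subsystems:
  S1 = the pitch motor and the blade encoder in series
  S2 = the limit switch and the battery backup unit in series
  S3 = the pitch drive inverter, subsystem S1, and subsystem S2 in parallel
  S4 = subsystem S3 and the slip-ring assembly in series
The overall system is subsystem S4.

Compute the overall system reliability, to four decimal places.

0.9554

Series (pitch motor and blade encoder): 0.942000 × 0.840000 = 0.791280
Series (limit switch and battery backup unit): 0.815000 × 0.874000 = 0.712310
Parallel (pitch drive inverter, [0.791280], and [0.712310]): 1 − (1 − 0.749000)(1 − 0.791280)(1 − 0.712310) = 0.984928
Series ([0.984928] and slip-ring assembly): 0.984928 × 0.970000 = 0.9554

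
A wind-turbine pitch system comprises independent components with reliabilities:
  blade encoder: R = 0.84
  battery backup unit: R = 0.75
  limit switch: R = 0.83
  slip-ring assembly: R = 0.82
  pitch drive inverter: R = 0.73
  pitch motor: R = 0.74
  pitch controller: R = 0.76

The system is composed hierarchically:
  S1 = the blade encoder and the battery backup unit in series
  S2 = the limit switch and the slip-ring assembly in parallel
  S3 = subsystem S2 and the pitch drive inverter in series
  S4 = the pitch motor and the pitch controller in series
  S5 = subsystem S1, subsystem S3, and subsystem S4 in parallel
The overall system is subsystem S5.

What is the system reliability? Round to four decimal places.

Series (blade encoder and battery backup unit): 0.840000 × 0.750000 = 0.630000
Parallel (limit switch and slip-ring assembly): 1 − (1 − 0.830000)(1 − 0.820000) = 0.969400
Series ([0.969400] and pitch drive inverter): 0.969400 × 0.730000 = 0.707662
Series (pitch motor and pitch controller): 0.740000 × 0.760000 = 0.562400
Parallel ([0.630000], [0.707662], and [0.562400]): 1 − (1 − 0.630000)(1 − 0.707662)(1 − 0.562400) = 0.9527

0.9527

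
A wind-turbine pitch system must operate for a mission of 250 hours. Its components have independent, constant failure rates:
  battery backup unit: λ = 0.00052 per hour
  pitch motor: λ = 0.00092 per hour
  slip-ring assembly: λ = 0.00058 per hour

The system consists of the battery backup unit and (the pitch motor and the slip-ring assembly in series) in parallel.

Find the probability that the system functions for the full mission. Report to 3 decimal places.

0.962

R(battery backup unit) = exp(−0.00052 × 250) = 0.87810
R(pitch motor) = exp(−0.00092 × 250) = 0.79453
R(slip-ring assembly) = exp(−0.00058 × 250) = 0.86502
Series (pitch motor and slip-ring assembly): 0.79453 × 0.86502 = 0.68728
Parallel (battery backup unit and [0.68728]): 1 − (1 − 0.87810)(1 − 0.68728) = 0.962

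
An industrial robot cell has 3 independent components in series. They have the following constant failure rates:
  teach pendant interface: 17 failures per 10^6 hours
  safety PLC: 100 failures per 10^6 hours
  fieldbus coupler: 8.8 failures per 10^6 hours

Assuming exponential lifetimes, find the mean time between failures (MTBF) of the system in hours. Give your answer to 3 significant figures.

7950

Series of exponential components: λ_sys = Σ λ_i
λ_sys = 0.000017 + 0.00010 + 0.0000088 = 1.2580e-04 /h
MTBF = 1 / λ_sys = 7950 h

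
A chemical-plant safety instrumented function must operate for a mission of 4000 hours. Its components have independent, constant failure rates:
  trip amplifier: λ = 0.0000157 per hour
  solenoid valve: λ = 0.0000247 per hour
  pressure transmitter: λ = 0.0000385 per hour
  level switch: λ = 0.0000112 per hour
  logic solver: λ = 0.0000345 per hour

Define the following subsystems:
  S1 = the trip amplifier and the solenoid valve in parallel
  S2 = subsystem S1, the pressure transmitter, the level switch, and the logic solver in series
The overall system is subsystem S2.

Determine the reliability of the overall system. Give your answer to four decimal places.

0.7100

R(trip amplifier) = exp(−0.0000157 × 4000) = 0.939131
R(solenoid valve) = exp(−0.0000247 × 4000) = 0.905924
R(pressure transmitter) = exp(−0.0000385 × 4000) = 0.857272
R(level switch) = exp(−0.0000112 × 4000) = 0.956189
R(logic solver) = exp(−0.0000345 × 4000) = 0.871099
Parallel (trip amplifier and solenoid valve): 1 − (1 − 0.939131)(1 − 0.905924) = 0.994274
Series ([0.994274], pressure transmitter, level switch, and logic solver): 0.994274 × 0.857272 × 0.956189 × 0.871099 = 0.7100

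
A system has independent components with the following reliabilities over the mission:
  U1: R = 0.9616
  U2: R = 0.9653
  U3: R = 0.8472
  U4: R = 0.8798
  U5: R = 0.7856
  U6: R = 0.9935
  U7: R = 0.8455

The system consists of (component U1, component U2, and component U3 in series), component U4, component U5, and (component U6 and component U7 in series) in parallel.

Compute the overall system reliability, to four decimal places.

0.9991

Series (U1, U2, and U3): 0.961600 × 0.965300 × 0.847200 = 0.786399
Series (U6 and U7): 0.993500 × 0.845500 = 0.840004
Parallel ([0.786399], U4, U5, and [0.840004]): 1 − (1 − 0.786399)(1 − 0.879800)(1 − 0.785600)(1 − 0.840004) = 0.9991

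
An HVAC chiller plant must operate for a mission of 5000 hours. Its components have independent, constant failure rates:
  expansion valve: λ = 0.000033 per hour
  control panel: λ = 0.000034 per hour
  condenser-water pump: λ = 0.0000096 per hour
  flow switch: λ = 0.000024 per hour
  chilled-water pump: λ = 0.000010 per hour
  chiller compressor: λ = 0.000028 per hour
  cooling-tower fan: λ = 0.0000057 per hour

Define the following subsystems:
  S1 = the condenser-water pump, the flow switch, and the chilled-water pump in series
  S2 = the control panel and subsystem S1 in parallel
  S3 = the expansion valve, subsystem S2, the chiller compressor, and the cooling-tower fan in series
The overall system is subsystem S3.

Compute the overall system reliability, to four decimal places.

0.6945

R(expansion valve) = exp(−0.000033 × 5000) = 0.847894
R(control panel) = exp(−0.000034 × 5000) = 0.843665
R(condenser-water pump) = exp(−0.0000096 × 5000) = 0.953134
R(flow switch) = exp(−0.000024 × 5000) = 0.886920
R(chilled-water pump) = exp(−0.000010 × 5000) = 0.951229
R(chiller compressor) = exp(−0.000028 × 5000) = 0.869358
R(cooling-tower fan) = exp(−0.0000057 × 5000) = 0.971902
Series (condenser-water pump, flow switch, and chilled-water pump): 0.953134 × 0.886920 × 0.951229 = 0.804125
Parallel (control panel and [0.804125]): 1 − (1 − 0.843665)(1 − 0.804125) = 0.969378
Series (expansion valve, [0.969378], chiller compressor, and cooling-tower fan): 0.847894 × 0.969378 × 0.869358 × 0.971902 = 0.6945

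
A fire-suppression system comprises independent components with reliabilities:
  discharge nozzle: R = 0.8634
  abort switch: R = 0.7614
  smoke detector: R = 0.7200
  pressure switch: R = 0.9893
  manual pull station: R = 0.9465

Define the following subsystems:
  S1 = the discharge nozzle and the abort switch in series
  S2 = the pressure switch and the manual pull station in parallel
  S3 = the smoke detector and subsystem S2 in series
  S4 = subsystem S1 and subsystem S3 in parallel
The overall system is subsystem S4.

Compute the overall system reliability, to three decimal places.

Series (discharge nozzle and abort switch): 0.86340 × 0.76140 = 0.65739
Parallel (pressure switch and manual pull station): 1 − (1 − 0.98930)(1 − 0.94650) = 0.99943
Series (smoke detector and [0.99943]): 0.72000 × 0.99943 = 0.71959
Parallel ([0.65739] and [0.71959]): 1 − (1 − 0.65739)(1 − 0.71959) = 0.904

0.904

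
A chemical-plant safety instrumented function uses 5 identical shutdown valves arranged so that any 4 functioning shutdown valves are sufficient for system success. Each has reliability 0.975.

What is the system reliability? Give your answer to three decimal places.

R = Σ_{i=4}^{5} C(5,i) p^i (1−p)^{5−i} with p = 0.975
C(5,4)·0.975^4·0.025^1 = 0.11296
C(5,5)·0.975^5·0.025^0 = 0.88110
Sum = 0.994

0.994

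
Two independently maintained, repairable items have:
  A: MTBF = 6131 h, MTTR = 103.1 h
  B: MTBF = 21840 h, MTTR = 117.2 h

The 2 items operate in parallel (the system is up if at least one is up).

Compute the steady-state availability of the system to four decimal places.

A(A) = MTBF/(MTBF+MTTR) = 6131/(6131+103.1) = 0.983462
A(B) = MTBF/(MTBF+MTTR) = 21840/(21840+117.2) = 0.994662
Parallel availability: 1 − (1 − 0.983462)(1 − 0.994662) = 0.9999

0.9999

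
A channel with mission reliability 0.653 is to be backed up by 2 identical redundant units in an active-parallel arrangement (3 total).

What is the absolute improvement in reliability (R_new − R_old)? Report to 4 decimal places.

R_before = 0.653
R_after = 1 − (1 − 0.653)^3 = 0.9582
ΔR = 0.9582 − 0.653 = 0.3052

0.3052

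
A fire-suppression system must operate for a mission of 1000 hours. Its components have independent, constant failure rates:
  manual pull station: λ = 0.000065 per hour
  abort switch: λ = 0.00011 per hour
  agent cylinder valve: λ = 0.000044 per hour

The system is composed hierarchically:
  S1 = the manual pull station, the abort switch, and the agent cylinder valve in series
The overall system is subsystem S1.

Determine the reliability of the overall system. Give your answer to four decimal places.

0.8033

R(manual pull station) = exp(−0.000065 × 1000) = 0.937067
R(abort switch) = exp(−0.00011 × 1000) = 0.895834
R(agent cylinder valve) = exp(−0.000044 × 1000) = 0.956954
Series (manual pull station, abort switch, and agent cylinder valve): 0.937067 × 0.895834 × 0.956954 = 0.8033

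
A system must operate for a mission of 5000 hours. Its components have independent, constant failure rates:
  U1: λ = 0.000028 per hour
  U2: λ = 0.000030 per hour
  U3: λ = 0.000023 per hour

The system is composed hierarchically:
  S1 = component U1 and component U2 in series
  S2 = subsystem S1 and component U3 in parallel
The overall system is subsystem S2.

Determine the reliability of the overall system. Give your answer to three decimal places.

R(U1) = exp(−0.000028 × 5000) = 0.86936
R(U2) = exp(−0.000030 × 5000) = 0.86071
R(U3) = exp(−0.000023 × 5000) = 0.89137
Series (U1 and U2): 0.86936 × 0.86071 = 0.74827
Parallel ([0.74827] and U3): 1 − (1 − 0.74827)(1 − 0.89137) = 0.973

0.973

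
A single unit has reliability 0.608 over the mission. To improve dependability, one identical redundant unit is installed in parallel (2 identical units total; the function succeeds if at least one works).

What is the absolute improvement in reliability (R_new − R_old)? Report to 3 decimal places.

R_before = 0.608
R_after = 1 − (1 − 0.608)^2 = 0.846
ΔR = 0.846 − 0.608 = 0.238

0.238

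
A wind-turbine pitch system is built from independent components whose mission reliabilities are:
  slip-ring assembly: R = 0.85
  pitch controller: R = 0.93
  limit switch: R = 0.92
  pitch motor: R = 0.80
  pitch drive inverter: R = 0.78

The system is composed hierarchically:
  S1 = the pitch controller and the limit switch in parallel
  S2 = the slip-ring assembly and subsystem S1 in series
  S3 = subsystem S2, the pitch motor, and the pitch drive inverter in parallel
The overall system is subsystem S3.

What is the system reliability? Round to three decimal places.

0.993

Parallel (pitch controller and limit switch): 1 − (1 − 0.93000)(1 − 0.92000) = 0.99440
Series (slip-ring assembly and [0.99440]): 0.85000 × 0.99440 = 0.84524
Parallel ([0.84524], pitch motor, and pitch drive inverter): 1 − (1 − 0.84524)(1 − 0.80000)(1 − 0.78000) = 0.993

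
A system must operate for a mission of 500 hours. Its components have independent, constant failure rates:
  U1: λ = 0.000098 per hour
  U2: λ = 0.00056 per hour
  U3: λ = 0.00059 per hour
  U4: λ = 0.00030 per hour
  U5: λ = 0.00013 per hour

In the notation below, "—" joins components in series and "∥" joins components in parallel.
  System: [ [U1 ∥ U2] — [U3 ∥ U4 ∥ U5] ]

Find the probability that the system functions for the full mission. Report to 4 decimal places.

0.9861

R(U1) = exp(−0.000098 × 500) = 0.952181
R(U2) = exp(−0.00056 × 500) = 0.755784
R(U3) = exp(−0.00059 × 500) = 0.744532
R(U4) = exp(−0.00030 × 500) = 0.860708
R(U5) = exp(−0.00013 × 500) = 0.937067
Parallel (U1 and U2): 1 − (1 − 0.952181)(1 − 0.755784) = 0.988322
Parallel (U3, U4, and U5): 1 − (1 − 0.744532)(1 − 0.860708)(1 − 0.937067) = 0.997761
Series ([0.988322] and [0.997761]): 0.988322 × 0.997761 = 0.9861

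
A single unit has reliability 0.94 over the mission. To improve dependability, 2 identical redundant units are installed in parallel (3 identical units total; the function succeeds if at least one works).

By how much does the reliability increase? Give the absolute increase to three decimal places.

0.060

R_before = 0.94
R_after = 1 − (1 − 0.94)^3 = 1.000
ΔR = 1.000 − 0.94 = 0.060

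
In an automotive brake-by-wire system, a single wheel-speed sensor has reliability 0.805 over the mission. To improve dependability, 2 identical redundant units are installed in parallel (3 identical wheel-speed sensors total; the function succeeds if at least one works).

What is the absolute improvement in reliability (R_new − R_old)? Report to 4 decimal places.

0.1876

R_before = 0.805
R_after = 1 − (1 − 0.805)^3 = 0.9926
ΔR = 0.9926 − 0.805 = 0.1876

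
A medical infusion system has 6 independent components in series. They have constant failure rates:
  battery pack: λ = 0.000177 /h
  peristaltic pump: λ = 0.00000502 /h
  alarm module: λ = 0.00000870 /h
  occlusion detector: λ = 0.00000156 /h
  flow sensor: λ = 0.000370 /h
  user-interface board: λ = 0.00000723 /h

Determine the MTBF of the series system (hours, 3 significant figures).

Series of exponential components: λ_sys = Σ λ_i
λ_sys = 0.000177 + 0.00000502 + 0.00000870 + 0.00000156 + 0.000370 + 0.00000723 = 5.6951e-04 /h
MTBF = 1 / λ_sys = 1760 h

1760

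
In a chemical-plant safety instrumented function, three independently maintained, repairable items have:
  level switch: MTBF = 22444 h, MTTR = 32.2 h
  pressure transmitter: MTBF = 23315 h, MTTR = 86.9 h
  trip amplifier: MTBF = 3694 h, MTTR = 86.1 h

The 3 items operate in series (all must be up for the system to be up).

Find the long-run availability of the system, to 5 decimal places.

A(level switch) = MTBF/(MTBF+MTTR) = 22444/(22444+32.2) = 0.998567
A(pressure transmitter) = MTBF/(MTBF+MTTR) = 23315/(23315+86.9) = 0.996287
A(trip amplifier) = MTBF/(MTBF+MTTR) = 3694/(3694+86.1) = 0.977223
Series availability: 0.998567 × 0.996287 × 0.977223 = 0.97220

0.97220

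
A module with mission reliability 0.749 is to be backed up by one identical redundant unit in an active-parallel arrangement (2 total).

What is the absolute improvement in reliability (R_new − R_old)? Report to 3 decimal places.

R_before = 0.749
R_after = 1 − (1 − 0.749)^2 = 0.937
ΔR = 0.937 − 0.749 = 0.188

0.188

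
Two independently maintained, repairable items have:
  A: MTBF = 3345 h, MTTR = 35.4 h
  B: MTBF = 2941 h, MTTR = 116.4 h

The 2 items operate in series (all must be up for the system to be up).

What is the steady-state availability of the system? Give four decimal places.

A(A) = MTBF/(MTBF+MTTR) = 3345/(3345+35.4) = 0.989528
A(B) = MTBF/(MTBF+MTTR) = 2941/(2941+116.4) = 0.961928
Series availability: 0.989528 × 0.961928 = 0.9519

0.9519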